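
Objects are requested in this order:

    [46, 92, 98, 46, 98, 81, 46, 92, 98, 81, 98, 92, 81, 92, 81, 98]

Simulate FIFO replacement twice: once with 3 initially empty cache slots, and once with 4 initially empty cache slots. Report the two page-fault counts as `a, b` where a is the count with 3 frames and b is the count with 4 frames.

8, 4

3 frames: F F F . . F F F F F . . . . . . → 8 faults.
4 frames: F F F . . F . . . . . . . . . . → 4 faults.
4 < 8: adding a frame reduced faults, as is typical.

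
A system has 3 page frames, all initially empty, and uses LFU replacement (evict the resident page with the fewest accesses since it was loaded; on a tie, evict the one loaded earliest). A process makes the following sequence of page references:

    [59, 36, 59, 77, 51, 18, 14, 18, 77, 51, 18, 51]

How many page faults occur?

59 → miss, frames [59]
36 → miss, frames [59, 36]
59 → hit
77 → miss, frames [59, 36, 77]
51 → miss, evict 36, frames [59, 77, 51]
18 → miss, evict 77, frames [59, 51, 18]
14 → miss, evict 51, frames [59, 18, 14]
18 → hit
77 → miss, evict 14, frames [59, 18, 77]
51 → miss, evict 77, frames [59, 18, 51]
18 → hit
51 → hit
Page faults: 8.

8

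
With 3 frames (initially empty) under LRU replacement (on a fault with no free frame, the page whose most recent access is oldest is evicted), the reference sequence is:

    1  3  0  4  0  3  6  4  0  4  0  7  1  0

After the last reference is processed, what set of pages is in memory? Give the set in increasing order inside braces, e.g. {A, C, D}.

1: miss, frames [1]
3: miss, frames [1, 3]
0: miss, frames [1, 3, 0]
4: miss, evict 1, frames [3, 0, 4]
0: hit
3: hit
6: miss, evict 4, frames [0, 3, 6]
4: miss, evict 0, frames [3, 6, 4]
0: miss, evict 3, frames [6, 4, 0]
4: hit
0: hit
7: miss, evict 6, frames [4, 0, 7]
1: miss, evict 4, frames [0, 7, 1]
0: hit

{0, 1, 7}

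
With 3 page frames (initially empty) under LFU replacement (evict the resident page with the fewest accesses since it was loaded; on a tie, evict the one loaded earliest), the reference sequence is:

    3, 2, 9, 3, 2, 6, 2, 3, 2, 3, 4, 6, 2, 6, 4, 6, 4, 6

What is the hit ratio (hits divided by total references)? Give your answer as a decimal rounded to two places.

3: miss, frames {3}
2: miss, frames {3,2}
9: miss, frames {3,2,9}
3: hit
2: hit
6: miss, evict 9, frames {3,2,6}
2: hit
3: hit
2: hit
3: hit
4: miss, evict 6, frames {3,2,4}
6: miss, evict 4, frames {3,2,6}
2: hit
6: hit
4: miss, evict 6, frames {3,2,4}
6: miss, evict 4, frames {3,2,6}
4: miss, evict 6, frames {3,2,4}
6: miss, evict 4, frames {3,2,6}
Hits: 8 of 18 references → 8/18 = 0.4444.

0.44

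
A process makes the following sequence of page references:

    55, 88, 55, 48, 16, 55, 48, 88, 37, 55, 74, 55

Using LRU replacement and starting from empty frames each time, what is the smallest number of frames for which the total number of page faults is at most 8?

3

f=1: 12 faults
f=2: 10 faults
f=3: 8 faults
f=4: 6 faults
f=5: 6 faults
f=6: 6 faults
Smallest f with faults ≤ 8 is 3.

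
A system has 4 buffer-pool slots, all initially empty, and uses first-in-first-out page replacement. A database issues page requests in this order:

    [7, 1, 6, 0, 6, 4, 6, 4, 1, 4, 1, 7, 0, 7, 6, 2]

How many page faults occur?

7 → fault, frames {7}
1 → fault, frames {7,1}
6 → fault, frames {7,1,6}
0 → fault, frames {7,1,6,0}
6 → hit
4 → fault, evict 7, frames {1,6,0,4}
6 → hit
4 → hit
1 → hit
4 → hit
1 → hit
7 → fault, evict 1, frames {6,0,4,7}
0 → hit
7 → hit
6 → hit
2 → fault, evict 6, frames {0,4,7,2}
Page faults: 7.

7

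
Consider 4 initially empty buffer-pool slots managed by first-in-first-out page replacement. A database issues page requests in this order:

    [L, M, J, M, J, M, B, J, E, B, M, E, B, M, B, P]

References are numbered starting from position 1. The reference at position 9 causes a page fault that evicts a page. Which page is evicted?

L

pos 1: L -> fault, frames (L)
pos 2: M -> fault, frames (L M)
pos 3: J -> fault, frames (L M J)
pos 4: M -> hit
pos 5: J -> hit
pos 6: M -> hit
pos 7: B -> fault, frames (L M J B)
pos 8: J -> hit
pos 9: E -> fault, evict L, frames (M J B E)
At position 9, page L is evicted.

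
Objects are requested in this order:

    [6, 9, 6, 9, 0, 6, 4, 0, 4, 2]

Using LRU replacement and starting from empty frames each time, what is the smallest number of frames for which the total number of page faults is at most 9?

2

f=1: 10 faults
f=2: 7 faults
f=3: 5 faults
f=4: 5 faults
f=5: 5 faults
Smallest f with faults ≤ 9 is 2.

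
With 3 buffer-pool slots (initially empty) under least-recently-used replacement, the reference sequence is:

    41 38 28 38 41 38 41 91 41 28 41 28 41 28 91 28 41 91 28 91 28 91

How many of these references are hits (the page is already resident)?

17

41 -> fault, frames (41)
38 -> fault, frames (41 38)
28 -> fault, frames (41 38 28)
38 -> hit
41 -> hit
38 -> hit
41 -> hit
91 -> fault, evict 28, frames (38 41 91)
41 -> hit
28 -> fault, evict 38, frames (91 41 28)
41 -> hit
28 -> hit
41 -> hit
28 -> hit
91 -> hit
28 -> hit
41 -> hit
91 -> hit
28 -> hit
91 -> hit
28 -> hit
91 -> hit
Hits: 17.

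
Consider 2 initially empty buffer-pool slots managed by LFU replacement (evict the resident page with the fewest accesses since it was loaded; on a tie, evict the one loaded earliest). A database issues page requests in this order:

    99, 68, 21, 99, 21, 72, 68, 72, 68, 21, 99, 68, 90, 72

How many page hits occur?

99: miss, frames {99}
68: miss, frames {99,68}
21: miss, evict 99, frames {68,21}
99: miss, evict 68, frames {21,99}
21: hit
72: miss, evict 99, frames {21,72}
68: miss, evict 72, frames {21,68}
72: miss, evict 68, frames {21,72}
68: miss, evict 72, frames {21,68}
21: hit
99: miss, evict 68, frames {21,99}
68: miss, evict 99, frames {21,68}
90: miss, evict 68, frames {21,90}
72: miss, evict 90, frames {21,72}
Hits: 2.

2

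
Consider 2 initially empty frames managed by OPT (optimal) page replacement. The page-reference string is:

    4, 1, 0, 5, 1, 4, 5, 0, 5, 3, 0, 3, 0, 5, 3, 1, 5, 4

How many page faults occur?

10

4 → fault, frames (4)
1 → fault, frames (4 1)
0 → fault, evict 4, frames (1 0)
5 → fault, evict 0, frames (1 5)
1 → hit
4 → fault, evict 1, frames (5 4)
5 → hit
0 → fault, evict 4, frames (5 0)
5 → hit
3 → fault, evict 5, frames (0 3)
0 → hit
3 → hit
0 → hit
5 → fault, evict 0, frames (3 5)
3 → hit
1 → fault, evict 3, frames (5 1)
5 → hit
4 → fault, evict 1, frames (5 4)
Page faults: 10.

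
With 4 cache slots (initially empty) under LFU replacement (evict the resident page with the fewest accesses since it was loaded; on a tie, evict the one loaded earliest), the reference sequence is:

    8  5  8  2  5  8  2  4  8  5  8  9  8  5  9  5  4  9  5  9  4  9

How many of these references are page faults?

6

8 -> miss, frames [8]
5 -> miss, frames [8, 5]
8 -> hit
2 -> miss, frames [8, 5, 2]
5 -> hit
8 -> hit
2 -> hit
4 -> miss, frames [8, 5, 2, 4]
8 -> hit
5 -> hit
8 -> hit
9 -> miss, evict 4, frames [8, 5, 2, 9]
8 -> hit
5 -> hit
9 -> hit
5 -> hit
4 -> miss, evict 2, frames [8, 5, 9, 4]
9 -> hit
5 -> hit
9 -> hit
4 -> hit
9 -> hit
Page faults: 6.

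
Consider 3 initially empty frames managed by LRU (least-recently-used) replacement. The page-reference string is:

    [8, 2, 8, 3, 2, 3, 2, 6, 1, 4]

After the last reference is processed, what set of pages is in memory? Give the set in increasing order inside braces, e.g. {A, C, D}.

{1, 4, 6}

8: miss, frames [8]
2: miss, frames [8, 2]
8: hit
3: miss, frames [2, 8, 3]
2: hit
3: hit
2: hit
6: miss, evict 8, frames [3, 2, 6]
1: miss, evict 3, frames [2, 6, 1]
4: miss, evict 2, frames [6, 1, 4]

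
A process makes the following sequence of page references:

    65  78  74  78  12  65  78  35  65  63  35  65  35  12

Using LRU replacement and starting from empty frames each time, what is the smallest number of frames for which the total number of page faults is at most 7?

4

f=1: 14 faults
f=2: 12 faults
f=3: 8 faults
f=4: 7 faults
f=5: 6 faults
f=6: 6 faults
Smallest f with faults ≤ 7 is 4.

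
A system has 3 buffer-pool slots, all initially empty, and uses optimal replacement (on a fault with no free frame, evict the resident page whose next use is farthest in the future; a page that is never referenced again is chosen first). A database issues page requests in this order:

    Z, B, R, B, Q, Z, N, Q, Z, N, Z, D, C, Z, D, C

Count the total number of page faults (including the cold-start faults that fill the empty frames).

7

Z -> miss, frames (Z)
B -> miss, frames (Z B)
R -> miss, frames (Z B R)
B -> hit
Q -> miss, evict R, frames (Z B Q)
Z -> hit
N -> miss, evict B, frames (Z Q N)
Q -> hit
Z -> hit
N -> hit
Z -> hit
D -> miss, evict N, frames (Z Q D)
C -> miss, evict Q, frames (Z D C)
Z -> hit
D -> hit
C -> hit
Page faults: 7.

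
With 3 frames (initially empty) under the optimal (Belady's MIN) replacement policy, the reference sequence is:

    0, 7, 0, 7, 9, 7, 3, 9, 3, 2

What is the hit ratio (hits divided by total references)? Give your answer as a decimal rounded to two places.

0.50

0 → miss, frames {0}
7 → miss, frames {0,7}
0 → hit
7 → hit
9 → miss, frames {0,7,9}
7 → hit
3 → miss, evict 7, frames {0,9,3}
9 → hit
3 → hit
2 → miss, evict 3, frames {0,9,2}
Hits: 5 of 10 references → 5/10 = 0.5000.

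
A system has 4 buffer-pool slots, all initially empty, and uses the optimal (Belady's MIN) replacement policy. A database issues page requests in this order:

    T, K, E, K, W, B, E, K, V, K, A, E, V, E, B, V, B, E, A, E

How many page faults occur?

T: miss, frames {T}
K: miss, frames {T,K}
E: miss, frames {T,K,E}
K: hit
W: miss, frames {T,K,E,W}
B: miss, evict W, frames {T,K,E,B}
E: hit
K: hit
V: miss, evict T, frames {K,E,B,V}
K: hit
A: miss, evict K, frames {E,B,V,A}
E: hit
V: hit
E: hit
B: hit
V: hit
B: hit
E: hit
A: hit
E: hit
Page faults: 7.

7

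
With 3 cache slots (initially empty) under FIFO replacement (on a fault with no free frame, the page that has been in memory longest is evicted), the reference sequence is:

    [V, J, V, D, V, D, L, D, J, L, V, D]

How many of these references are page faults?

V -> fault, frames (V)
J -> fault, frames (V J)
V -> hit
D -> fault, frames (V J D)
V -> hit
D -> hit
L -> fault, evict V, frames (J D L)
D -> hit
J -> hit
L -> hit
V -> fault, evict J, frames (D L V)
D -> hit
Page faults: 5.

5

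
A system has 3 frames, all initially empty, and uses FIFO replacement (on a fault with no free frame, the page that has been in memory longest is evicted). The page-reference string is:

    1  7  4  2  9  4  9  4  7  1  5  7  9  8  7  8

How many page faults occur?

1 -> fault, frames {1}
7 -> fault, frames {1,7}
4 -> fault, frames {1,7,4}
2 -> fault, evict 1, frames {7,4,2}
9 -> fault, evict 7, frames {4,2,9}
4 -> hit
9 -> hit
4 -> hit
7 -> fault, evict 4, frames {2,9,7}
1 -> fault, evict 2, frames {9,7,1}
5 -> fault, evict 9, frames {7,1,5}
7 -> hit
9 -> fault, evict 7, frames {1,5,9}
8 -> fault, evict 1, frames {5,9,8}
7 -> fault, evict 5, frames {9,8,7}
8 -> hit
Page faults: 11.

11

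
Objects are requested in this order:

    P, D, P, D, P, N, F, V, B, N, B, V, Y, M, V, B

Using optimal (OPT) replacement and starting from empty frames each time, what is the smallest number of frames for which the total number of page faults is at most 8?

f=1: 16 faults
f=2: 10 faults
f=3: 8 faults
f=4: 8 faults
f=5: 8 faults
f=6: 8 faults
f=7: 8 faults
f=8: 8 faults
Smallest f with faults ≤ 8 is 3.

3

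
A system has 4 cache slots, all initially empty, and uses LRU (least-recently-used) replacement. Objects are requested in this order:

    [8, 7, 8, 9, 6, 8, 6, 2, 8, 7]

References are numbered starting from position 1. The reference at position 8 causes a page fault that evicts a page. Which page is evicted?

7

pos 1: 8 -> fault, frames (8)
pos 2: 7 -> fault, frames (8 7)
pos 3: 8 -> hit
pos 4: 9 -> fault, frames (7 8 9)
pos 5: 6 -> fault, frames (7 8 9 6)
pos 6: 8 -> hit
pos 7: 6 -> hit
pos 8: 2 -> fault, evict 7, frames (9 8 6 2)
At position 8, page 7 is evicted.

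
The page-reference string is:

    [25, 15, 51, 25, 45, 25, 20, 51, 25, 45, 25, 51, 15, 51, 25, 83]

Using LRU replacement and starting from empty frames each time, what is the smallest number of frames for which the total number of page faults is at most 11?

f=1: 16 faults
f=2: 13 faults
f=3: 9 faults
f=4: 7 faults
f=5: 6 faults
f=6: 6 faults
Smallest f with faults ≤ 11 is 3.

3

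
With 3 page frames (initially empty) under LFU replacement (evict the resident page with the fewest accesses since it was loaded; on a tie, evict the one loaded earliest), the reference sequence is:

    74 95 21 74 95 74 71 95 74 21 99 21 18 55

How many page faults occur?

74 -> miss, frames [74]
95 -> miss, frames [74, 95]
21 -> miss, frames [74, 95, 21]
74 -> hit
95 -> hit
74 -> hit
71 -> miss, evict 21, frames [74, 95, 71]
95 -> hit
74 -> hit
21 -> miss, evict 71, frames [74, 95, 21]
99 -> miss, evict 21, frames [74, 95, 99]
21 -> miss, evict 99, frames [74, 95, 21]
18 -> miss, evict 21, frames [74, 95, 18]
55 -> miss, evict 18, frames [74, 95, 55]
Page faults: 9.

9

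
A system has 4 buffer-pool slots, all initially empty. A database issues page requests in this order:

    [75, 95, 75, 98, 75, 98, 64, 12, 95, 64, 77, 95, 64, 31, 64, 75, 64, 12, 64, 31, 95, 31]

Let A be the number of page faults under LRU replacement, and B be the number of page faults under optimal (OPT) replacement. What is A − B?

Under LRU: F F . F . . F F F . F . . F . F . F . . F . → 11 faults.
Under OPT: F F . F . . F F . . F . . F . . . F . . . . → 8 faults.
A − B = 11 − 8 = 3.

3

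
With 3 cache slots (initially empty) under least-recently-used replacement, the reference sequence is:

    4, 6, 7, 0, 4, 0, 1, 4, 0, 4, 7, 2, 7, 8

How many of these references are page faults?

9

4: miss, frames {4}
6: miss, frames {4,6}
7: miss, frames {4,6,7}
0: miss, evict 4, frames {6,7,0}
4: miss, evict 6, frames {7,0,4}
0: hit
1: miss, evict 7, frames {4,0,1}
4: hit
0: hit
4: hit
7: miss, evict 1, frames {0,4,7}
2: miss, evict 0, frames {4,7,2}
7: hit
8: miss, evict 4, frames {2,7,8}
Page faults: 9.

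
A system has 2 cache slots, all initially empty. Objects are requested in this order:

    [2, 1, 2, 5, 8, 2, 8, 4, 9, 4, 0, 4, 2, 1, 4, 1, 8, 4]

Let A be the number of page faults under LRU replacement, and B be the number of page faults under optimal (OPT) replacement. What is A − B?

Under LRU: F F . F F F . F F . F . F F F . F F → 13 faults.
Under OPT: F F . F F . . F F . F . F F . . F . → 10 faults.
A − B = 13 − 10 = 3.

3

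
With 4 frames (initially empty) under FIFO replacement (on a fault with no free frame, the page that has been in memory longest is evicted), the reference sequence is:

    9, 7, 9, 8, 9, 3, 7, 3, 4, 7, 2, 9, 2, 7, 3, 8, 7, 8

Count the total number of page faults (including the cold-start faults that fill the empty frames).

10

9 → fault, frames [9]
7 → fault, frames [9, 7]
9 → hit
8 → fault, frames [9, 7, 8]
9 → hit
3 → fault, frames [9, 7, 8, 3]
7 → hit
3 → hit
4 → fault, evict 9, frames [7, 8, 3, 4]
7 → hit
2 → fault, evict 7, frames [8, 3, 4, 2]
9 → fault, evict 8, frames [3, 4, 2, 9]
2 → hit
7 → fault, evict 3, frames [4, 2, 9, 7]
3 → fault, evict 4, frames [2, 9, 7, 3]
8 → fault, evict 2, frames [9, 7, 3, 8]
7 → hit
8 → hit
Page faults: 10.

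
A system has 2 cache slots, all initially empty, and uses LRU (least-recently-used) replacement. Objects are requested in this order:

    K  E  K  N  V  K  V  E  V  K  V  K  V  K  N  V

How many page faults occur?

9

K -> fault, frames {K}
E -> fault, frames {K,E}
K -> hit
N -> fault, evict E, frames {K,N}
V -> fault, evict K, frames {N,V}
K -> fault, evict N, frames {V,K}
V -> hit
E -> fault, evict K, frames {V,E}
V -> hit
K -> fault, evict E, frames {V,K}
V -> hit
K -> hit
V -> hit
K -> hit
N -> fault, evict V, frames {K,N}
V -> fault, evict K, frames {N,V}
Page faults: 9.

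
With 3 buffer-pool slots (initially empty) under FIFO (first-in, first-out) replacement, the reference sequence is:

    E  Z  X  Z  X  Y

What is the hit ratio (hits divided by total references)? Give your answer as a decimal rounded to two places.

0.33

E: miss, frames (E)
Z: miss, frames (E Z)
X: miss, frames (E Z X)
Z: hit
X: hit
Y: miss, evict E, frames (Z X Y)
Hits: 2 of 6 references → 2/6 = 0.3333.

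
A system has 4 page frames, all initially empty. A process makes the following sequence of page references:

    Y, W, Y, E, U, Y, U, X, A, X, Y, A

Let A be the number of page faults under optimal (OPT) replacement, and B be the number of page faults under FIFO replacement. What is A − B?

Under OPT: F F . F F . . F F . . . → 6 faults.
Under FIFO: F F . F F . . F F . F . → 7 faults.
A − B = 6 − 7 = -1.

-1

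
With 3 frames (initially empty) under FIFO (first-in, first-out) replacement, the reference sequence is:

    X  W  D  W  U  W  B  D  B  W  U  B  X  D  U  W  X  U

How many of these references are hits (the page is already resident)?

X → fault, frames {X}
W → fault, frames {X,W}
D → fault, frames {X,W,D}
W → hit
U → fault, evict X, frames {W,D,U}
W → hit
B → fault, evict W, frames {D,U,B}
D → hit
B → hit
W → fault, evict D, frames {U,B,W}
U → hit
B → hit
X → fault, evict U, frames {B,W,X}
D → fault, evict B, frames {W,X,D}
U → fault, evict W, frames {X,D,U}
W → fault, evict X, frames {D,U,W}
X → fault, evict D, frames {U,W,X}
U → hit
Hits: 7.

7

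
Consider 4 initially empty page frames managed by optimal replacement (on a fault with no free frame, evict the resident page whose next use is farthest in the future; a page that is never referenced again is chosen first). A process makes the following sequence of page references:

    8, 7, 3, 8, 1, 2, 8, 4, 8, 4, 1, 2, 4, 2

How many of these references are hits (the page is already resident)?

8 -> miss, frames [8]
7 -> miss, frames [8, 7]
3 -> miss, frames [8, 7, 3]
8 -> hit
1 -> miss, frames [8, 7, 3, 1]
2 -> miss, evict 3, frames [8, 7, 1, 2]
8 -> hit
4 -> miss, evict 7, frames [8, 1, 2, 4]
8 -> hit
4 -> hit
1 -> hit
2 -> hit
4 -> hit
2 -> hit
Hits: 8.

8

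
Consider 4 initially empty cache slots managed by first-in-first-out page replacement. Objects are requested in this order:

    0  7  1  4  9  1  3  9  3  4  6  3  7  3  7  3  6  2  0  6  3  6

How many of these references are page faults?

0 -> fault, frames (0)
7 -> fault, frames (0 7)
1 -> fault, frames (0 7 1)
4 -> fault, frames (0 7 1 4)
9 -> fault, evict 0, frames (7 1 4 9)
1 -> hit
3 -> fault, evict 7, frames (1 4 9 3)
9 -> hit
3 -> hit
4 -> hit
6 -> fault, evict 1, frames (4 9 3 6)
3 -> hit
7 -> fault, evict 4, frames (9 3 6 7)
3 -> hit
7 -> hit
3 -> hit
6 -> hit
2 -> fault, evict 9, frames (3 6 7 2)
0 -> fault, evict 3, frames (6 7 2 0)
6 -> hit
3 -> fault, evict 6, frames (7 2 0 3)
6 -> fault, evict 7, frames (2 0 3 6)
Page faults: 12.

12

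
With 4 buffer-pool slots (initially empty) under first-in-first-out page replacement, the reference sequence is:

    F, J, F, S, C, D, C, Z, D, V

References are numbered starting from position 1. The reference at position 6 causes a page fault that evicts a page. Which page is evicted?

pos 1: F -> miss, frames (F)
pos 2: J -> miss, frames (F J)
pos 3: F -> hit
pos 4: S -> miss, frames (F J S)
pos 5: C -> miss, frames (F J S C)
pos 6: D -> miss, evict F, frames (J S C D)
At position 6, page F is evicted.

F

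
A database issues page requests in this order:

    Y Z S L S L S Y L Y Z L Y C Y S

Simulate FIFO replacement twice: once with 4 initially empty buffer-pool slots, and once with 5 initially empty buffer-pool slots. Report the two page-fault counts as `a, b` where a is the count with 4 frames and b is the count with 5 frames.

6, 5

4 frames: F F F F . . . . . . . . . F F . → 6 faults.
5 frames: F F F F . . . . . . . . . F . . → 5 faults.
5 < 6: adding a frame reduced faults, as is typical.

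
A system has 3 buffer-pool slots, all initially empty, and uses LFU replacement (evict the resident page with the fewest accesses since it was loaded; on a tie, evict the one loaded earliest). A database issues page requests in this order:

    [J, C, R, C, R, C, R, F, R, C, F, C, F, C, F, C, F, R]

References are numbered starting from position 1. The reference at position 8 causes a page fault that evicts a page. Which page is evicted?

pos 1: J → fault, frames (J)
pos 2: C → fault, frames (J C)
pos 3: R → fault, frames (J C R)
pos 4: C → hit
pos 5: R → hit
pos 6: C → hit
pos 7: R → hit
pos 8: F → fault, evict J, frames (C R F)
At position 8, page J is evicted.

J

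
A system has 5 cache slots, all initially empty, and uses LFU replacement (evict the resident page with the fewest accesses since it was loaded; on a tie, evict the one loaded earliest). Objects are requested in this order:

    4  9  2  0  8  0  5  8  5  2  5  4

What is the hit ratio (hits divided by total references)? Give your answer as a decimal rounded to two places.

4 → fault, frames [4]
9 → fault, frames [4, 9]
2 → fault, frames [4, 9, 2]
0 → fault, frames [4, 9, 2, 0]
8 → fault, frames [4, 9, 2, 0, 8]
0 → hit
5 → fault, evict 4, frames [9, 2, 0, 8, 5]
8 → hit
5 → hit
2 → hit
5 → hit
4 → fault, evict 9, frames [2, 0, 8, 5, 4]
Hits: 5 of 12 references → 5/12 = 0.4167.

0.42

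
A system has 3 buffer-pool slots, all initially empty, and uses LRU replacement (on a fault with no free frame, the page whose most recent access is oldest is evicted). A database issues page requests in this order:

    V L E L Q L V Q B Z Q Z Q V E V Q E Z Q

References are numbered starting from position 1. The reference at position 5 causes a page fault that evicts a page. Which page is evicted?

V

pos 1: V -> fault, frames (V)
pos 2: L -> fault, frames (V L)
pos 3: E -> fault, frames (V L E)
pos 4: L -> hit
pos 5: Q -> fault, evict V, frames (E L Q)
At position 5, page V is evicted.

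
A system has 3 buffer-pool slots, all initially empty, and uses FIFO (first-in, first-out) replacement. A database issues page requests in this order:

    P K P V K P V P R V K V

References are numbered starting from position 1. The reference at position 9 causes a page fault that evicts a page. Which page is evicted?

pos 1: P -> fault, frames [P]
pos 2: K -> fault, frames [P, K]
pos 3: P -> hit
pos 4: V -> fault, frames [P, K, V]
pos 5: K -> hit
pos 6: P -> hit
pos 7: V -> hit
pos 8: P -> hit
pos 9: R -> fault, evict P, frames [K, V, R]
At position 9, page P is evicted.

P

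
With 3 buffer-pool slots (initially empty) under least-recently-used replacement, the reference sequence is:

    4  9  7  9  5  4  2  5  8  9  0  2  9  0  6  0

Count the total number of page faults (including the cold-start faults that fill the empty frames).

4: fault, frames [4]
9: fault, frames [4, 9]
7: fault, frames [4, 9, 7]
9: hit
5: fault, evict 4, frames [7, 9, 5]
4: fault, evict 7, frames [9, 5, 4]
2: fault, evict 9, frames [5, 4, 2]
5: hit
8: fault, evict 4, frames [2, 5, 8]
9: fault, evict 2, frames [5, 8, 9]
0: fault, evict 5, frames [8, 9, 0]
2: fault, evict 8, frames [9, 0, 2]
9: hit
0: hit
6: fault, evict 2, frames [9, 0, 6]
0: hit
Page faults: 11.

11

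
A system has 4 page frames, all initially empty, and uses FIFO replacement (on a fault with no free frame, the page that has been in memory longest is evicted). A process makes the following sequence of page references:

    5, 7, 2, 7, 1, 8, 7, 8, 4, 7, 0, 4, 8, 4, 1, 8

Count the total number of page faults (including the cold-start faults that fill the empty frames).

5 -> miss, frames {5}
7 -> miss, frames {5,7}
2 -> miss, frames {5,7,2}
7 -> hit
1 -> miss, frames {5,7,2,1}
8 -> miss, evict 5, frames {7,2,1,8}
7 -> hit
8 -> hit
4 -> miss, evict 7, frames {2,1,8,4}
7 -> miss, evict 2, frames {1,8,4,7}
0 -> miss, evict 1, frames {8,4,7,0}
4 -> hit
8 -> hit
4 -> hit
1 -> miss, evict 8, frames {4,7,0,1}
8 -> miss, evict 4, frames {7,0,1,8}
Page faults: 10.

10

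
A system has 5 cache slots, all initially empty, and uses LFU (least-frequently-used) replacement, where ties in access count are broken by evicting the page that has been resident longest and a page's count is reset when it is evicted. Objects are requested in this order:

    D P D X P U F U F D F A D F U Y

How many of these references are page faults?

D -> fault, frames [D]
P -> fault, frames [D, P]
D -> hit
X -> fault, frames [D, P, X]
P -> hit
U -> fault, frames [D, P, X, U]
F -> fault, frames [D, P, X, U, F]
U -> hit
F -> hit
D -> hit
F -> hit
A -> fault, evict X, frames [D, P, U, F, A]
D -> hit
F -> hit
U -> hit
Y -> fault, evict A, frames [D, P, U, F, Y]
Page faults: 7.

7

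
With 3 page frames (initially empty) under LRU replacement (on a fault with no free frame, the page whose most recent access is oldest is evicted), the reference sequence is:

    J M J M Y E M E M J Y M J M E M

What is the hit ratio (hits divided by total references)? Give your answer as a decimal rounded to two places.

J → miss, frames {J}
M → miss, frames {J,M}
J → hit
M → hit
Y → miss, frames {J,M,Y}
E → miss, evict J, frames {M,Y,E}
M → hit
E → hit
M → hit
J → miss, evict Y, frames {E,M,J}
Y → miss, evict E, frames {M,J,Y}
M → hit
J → hit
M → hit
E → miss, evict Y, frames {J,M,E}
M → hit
Hits: 9 of 16 references → 9/16 = 0.5625.

0.56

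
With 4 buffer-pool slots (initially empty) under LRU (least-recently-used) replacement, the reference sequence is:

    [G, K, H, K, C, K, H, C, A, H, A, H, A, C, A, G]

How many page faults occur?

6

G -> miss, frames (G)
K -> miss, frames (G K)
H -> miss, frames (G K H)
K -> hit
C -> miss, frames (G H K C)
K -> hit
H -> hit
C -> hit
A -> miss, evict G, frames (K H C A)
H -> hit
A -> hit
H -> hit
A -> hit
C -> hit
A -> hit
G -> miss, evict K, frames (H C A G)
Page faults: 6.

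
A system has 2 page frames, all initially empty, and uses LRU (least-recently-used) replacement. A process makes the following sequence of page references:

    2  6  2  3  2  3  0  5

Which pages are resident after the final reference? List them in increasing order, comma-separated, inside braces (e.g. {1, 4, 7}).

{0, 5}

2: fault, frames {2}
6: fault, frames {2,6}
2: hit
3: fault, evict 6, frames {2,3}
2: hit
3: hit
0: fault, evict 2, frames {3,0}
5: fault, evict 3, frames {0,5}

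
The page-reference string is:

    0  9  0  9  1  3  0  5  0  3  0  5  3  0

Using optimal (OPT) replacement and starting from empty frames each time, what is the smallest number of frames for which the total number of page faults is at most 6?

3

f=1: 14 faults
f=2: 8 faults
f=3: 5 faults
f=4: 5 faults
f=5: 5 faults
Smallest f with faults ≤ 6 is 3.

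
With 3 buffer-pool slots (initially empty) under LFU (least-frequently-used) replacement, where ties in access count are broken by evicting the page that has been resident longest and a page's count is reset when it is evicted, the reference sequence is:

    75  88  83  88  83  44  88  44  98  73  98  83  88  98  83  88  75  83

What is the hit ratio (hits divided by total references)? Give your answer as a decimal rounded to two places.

0.33

75 → miss, frames {75}
88 → miss, frames {75,88}
83 → miss, frames {75,88,83}
88 → hit
83 → hit
44 → miss, evict 75, frames {88,83,44}
88 → hit
44 → hit
98 → miss, evict 83, frames {88,44,98}
73 → miss, evict 98, frames {88,44,73}
98 → miss, evict 73, frames {88,44,98}
83 → miss, evict 98, frames {88,44,83}
88 → hit
98 → miss, evict 83, frames {88,44,98}
83 → miss, evict 98, frames {88,44,83}
88 → hit
75 → miss, evict 83, frames {88,44,75}
83 → miss, evict 75, frames {88,44,83}
Hits: 6 of 18 references → 6/18 = 0.3333.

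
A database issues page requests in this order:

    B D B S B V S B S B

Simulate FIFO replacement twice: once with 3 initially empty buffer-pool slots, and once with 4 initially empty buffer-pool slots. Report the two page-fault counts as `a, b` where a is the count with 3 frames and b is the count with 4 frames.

5, 4

3 frames: F F . F . F . F . . → 5 faults.
4 frames: F F . F . F . . . . → 4 faults.
4 < 5: adding a frame reduced faults, as is typical.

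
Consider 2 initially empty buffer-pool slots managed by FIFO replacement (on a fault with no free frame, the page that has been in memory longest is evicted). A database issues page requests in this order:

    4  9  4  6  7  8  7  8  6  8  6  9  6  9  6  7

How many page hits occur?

4 → miss, frames [4]
9 → miss, frames [4, 9]
4 → hit
6 → miss, evict 4, frames [9, 6]
7 → miss, evict 9, frames [6, 7]
8 → miss, evict 6, frames [7, 8]
7 → hit
8 → hit
6 → miss, evict 7, frames [8, 6]
8 → hit
6 → hit
9 → miss, evict 8, frames [6, 9]
6 → hit
9 → hit
6 → hit
7 → miss, evict 6, frames [9, 7]
Hits: 8.

8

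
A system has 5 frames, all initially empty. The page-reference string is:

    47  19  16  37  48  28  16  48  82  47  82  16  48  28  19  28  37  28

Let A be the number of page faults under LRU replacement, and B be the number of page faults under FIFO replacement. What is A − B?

-2

Under LRU: F F F F F F . . F F . . . . F . F . → 10 faults.
Under FIFO: F F F F F F . . F F . F . . F . F F → 12 faults.
A − B = 10 − 12 = -2.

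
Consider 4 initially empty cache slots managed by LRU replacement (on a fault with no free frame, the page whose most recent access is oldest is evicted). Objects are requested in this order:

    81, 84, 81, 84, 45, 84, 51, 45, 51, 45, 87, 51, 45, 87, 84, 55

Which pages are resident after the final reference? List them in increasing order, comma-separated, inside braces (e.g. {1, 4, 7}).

{45, 55, 84, 87}

81 → fault, frames [81]
84 → fault, frames [81, 84]
81 → hit
84 → hit
45 → fault, frames [81, 84, 45]
84 → hit
51 → fault, frames [81, 45, 84, 51]
45 → hit
51 → hit
45 → hit
87 → fault, evict 81, frames [84, 51, 45, 87]
51 → hit
45 → hit
87 → hit
84 → hit
55 → fault, evict 51, frames [45, 87, 84, 55]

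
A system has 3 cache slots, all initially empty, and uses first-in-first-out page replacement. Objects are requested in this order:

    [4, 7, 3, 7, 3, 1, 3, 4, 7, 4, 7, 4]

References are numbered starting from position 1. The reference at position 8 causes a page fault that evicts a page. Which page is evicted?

7

pos 1: 4: fault, frames {4}
pos 2: 7: fault, frames {4,7}
pos 3: 3: fault, frames {4,7,3}
pos 4: 7: hit
pos 5: 3: hit
pos 6: 1: fault, evict 4, frames {7,3,1}
pos 7: 3: hit
pos 8: 4: fault, evict 7, frames {3,1,4}
At position 8, page 7 is evicted.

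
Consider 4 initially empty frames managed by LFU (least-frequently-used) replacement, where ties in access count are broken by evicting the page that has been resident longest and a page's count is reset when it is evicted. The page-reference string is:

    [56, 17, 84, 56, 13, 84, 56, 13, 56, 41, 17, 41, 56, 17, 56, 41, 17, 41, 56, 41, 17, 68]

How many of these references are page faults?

56: fault, frames (56)
17: fault, frames (56 17)
84: fault, frames (56 17 84)
56: hit
13: fault, frames (56 17 84 13)
84: hit
56: hit
13: hit
56: hit
41: fault, evict 17, frames (56 84 13 41)
17: fault, evict 41, frames (56 84 13 17)
41: fault, evict 17, frames (56 84 13 41)
56: hit
17: fault, evict 41, frames (56 84 13 17)
56: hit
41: fault, evict 17, frames (56 84 13 41)
17: fault, evict 41, frames (56 84 13 17)
41: fault, evict 17, frames (56 84 13 41)
56: hit
41: hit
17: fault, evict 84, frames (56 13 41 17)
68: fault, evict 17, frames (56 13 41 68)
Page faults: 13.

13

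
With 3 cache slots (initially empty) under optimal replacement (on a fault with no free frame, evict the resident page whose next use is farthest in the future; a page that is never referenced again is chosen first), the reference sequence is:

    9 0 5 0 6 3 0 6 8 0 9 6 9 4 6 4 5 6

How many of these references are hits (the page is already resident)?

9

9 → fault, frames {9}
0 → fault, frames {9,0}
5 → fault, frames {9,0,5}
0 → hit
6 → fault, evict 5, frames {9,0,6}
3 → fault, evict 9, frames {0,6,3}
0 → hit
6 → hit
8 → fault, evict 3, frames {0,6,8}
0 → hit
9 → fault, evict 8, frames {0,6,9}
6 → hit
9 → hit
4 → fault, evict 9, frames {0,6,4}
6 → hit
4 → hit
5 → fault, evict 4, frames {0,6,5}
6 → hit
Hits: 9.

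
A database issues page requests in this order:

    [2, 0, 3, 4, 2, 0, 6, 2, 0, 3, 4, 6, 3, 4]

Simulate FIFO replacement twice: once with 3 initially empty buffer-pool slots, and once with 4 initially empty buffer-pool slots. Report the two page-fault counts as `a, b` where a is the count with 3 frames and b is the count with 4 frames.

3 frames: F F F F F F F . . F F . . . → 9 faults.
4 frames: F F F F . . F F F F F F . . → 10 faults.
10 > 9: adding a frame increased faults — Belady's anomaly.

9, 10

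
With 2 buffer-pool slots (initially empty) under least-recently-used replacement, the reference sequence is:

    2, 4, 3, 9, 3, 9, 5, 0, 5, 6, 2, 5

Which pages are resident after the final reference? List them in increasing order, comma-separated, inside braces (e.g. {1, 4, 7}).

{2, 5}

2 → fault, frames [2]
4 → fault, frames [2, 4]
3 → fault, evict 2, frames [4, 3]
9 → fault, evict 4, frames [3, 9]
3 → hit
9 → hit
5 → fault, evict 3, frames [9, 5]
0 → fault, evict 9, frames [5, 0]
5 → hit
6 → fault, evict 0, frames [5, 6]
2 → fault, evict 5, frames [6, 2]
5 → fault, evict 6, frames [2, 5]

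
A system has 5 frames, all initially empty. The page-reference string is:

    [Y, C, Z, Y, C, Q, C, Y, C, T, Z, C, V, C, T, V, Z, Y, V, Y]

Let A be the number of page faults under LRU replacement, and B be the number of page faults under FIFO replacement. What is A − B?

Under LRU: F F F . . F . . . F . . F . . . . . . . → 6 faults.
Under FIFO: F F F . . F . . . F . . F . . . . F . . → 7 faults.
A − B = 6 − 7 = -1.

-1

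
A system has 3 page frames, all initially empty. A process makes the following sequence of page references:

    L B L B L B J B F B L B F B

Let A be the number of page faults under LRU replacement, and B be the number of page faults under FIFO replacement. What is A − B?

Under LRU: F F . . . . F . F . F . . . → 5 faults.
Under FIFO: F F . . . . F . F . F F . . → 6 faults.
A − B = 5 − 6 = -1.

-1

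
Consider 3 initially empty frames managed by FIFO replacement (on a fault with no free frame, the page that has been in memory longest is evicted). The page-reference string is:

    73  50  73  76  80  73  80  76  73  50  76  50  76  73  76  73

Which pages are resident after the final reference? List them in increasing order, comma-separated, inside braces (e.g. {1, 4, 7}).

{50, 73, 76}

73 -> fault, frames [73]
50 -> fault, frames [73, 50]
73 -> hit
76 -> fault, frames [73, 50, 76]
80 -> fault, evict 73, frames [50, 76, 80]
73 -> fault, evict 50, frames [76, 80, 73]
80 -> hit
76 -> hit
73 -> hit
50 -> fault, evict 76, frames [80, 73, 50]
76 -> fault, evict 80, frames [73, 50, 76]
50 -> hit
76 -> hit
73 -> hit
76 -> hit
73 -> hit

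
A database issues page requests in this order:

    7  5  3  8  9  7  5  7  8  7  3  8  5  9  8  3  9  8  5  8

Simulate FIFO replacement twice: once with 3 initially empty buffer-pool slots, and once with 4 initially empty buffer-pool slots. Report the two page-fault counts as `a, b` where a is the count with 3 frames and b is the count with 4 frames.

3 frames: F F F F F F F . F . F . . F . . . . F F → 12 faults.
4 frames: F F F F F F F . . . F F . F . . . . . . → 10 faults.
10 < 12: adding a frame reduced faults, as is typical.

12, 10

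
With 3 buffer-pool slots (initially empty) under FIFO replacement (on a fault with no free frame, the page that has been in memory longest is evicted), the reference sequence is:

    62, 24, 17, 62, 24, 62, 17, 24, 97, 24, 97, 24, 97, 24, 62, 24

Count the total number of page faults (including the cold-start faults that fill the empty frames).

6

62 → fault, frames [62]
24 → fault, frames [62, 24]
17 → fault, frames [62, 24, 17]
62 → hit
24 → hit
62 → hit
17 → hit
24 → hit
97 → fault, evict 62, frames [24, 17, 97]
24 → hit
97 → hit
24 → hit
97 → hit
24 → hit
62 → fault, evict 24, frames [17, 97, 62]
24 → fault, evict 17, frames [97, 62, 24]
Page faults: 6.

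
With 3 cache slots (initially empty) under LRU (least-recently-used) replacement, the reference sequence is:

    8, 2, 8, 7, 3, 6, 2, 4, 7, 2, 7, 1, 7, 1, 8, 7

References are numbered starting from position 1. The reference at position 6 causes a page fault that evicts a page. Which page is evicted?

pos 1: 8 -> miss, frames (8)
pos 2: 2 -> miss, frames (8 2)
pos 3: 8 -> hit
pos 4: 7 -> miss, frames (2 8 7)
pos 5: 3 -> miss, evict 2, frames (8 7 3)
pos 6: 6 -> miss, evict 8, frames (7 3 6)
At position 6, page 8 is evicted.

8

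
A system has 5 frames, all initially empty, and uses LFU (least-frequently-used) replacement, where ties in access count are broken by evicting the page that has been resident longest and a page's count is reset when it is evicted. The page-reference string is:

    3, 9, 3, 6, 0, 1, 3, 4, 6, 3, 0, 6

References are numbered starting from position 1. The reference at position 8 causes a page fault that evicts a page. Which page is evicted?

pos 1: 3 → miss, frames (3)
pos 2: 9 → miss, frames (3 9)
pos 3: 3 → hit
pos 4: 6 → miss, frames (3 9 6)
pos 5: 0 → miss, frames (3 9 6 0)
pos 6: 1 → miss, frames (3 9 6 0 1)
pos 7: 3 → hit
pos 8: 4 → miss, evict 9, frames (3 6 0 1 4)
At position 8, page 9 is evicted.

9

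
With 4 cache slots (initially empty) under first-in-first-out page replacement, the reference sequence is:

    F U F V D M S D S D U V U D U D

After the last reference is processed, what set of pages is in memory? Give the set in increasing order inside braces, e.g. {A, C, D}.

F → miss, frames [F]
U → miss, frames [F, U]
F → hit
V → miss, frames [F, U, V]
D → miss, frames [F, U, V, D]
M → miss, evict F, frames [U, V, D, M]
S → miss, evict U, frames [V, D, M, S]
D → hit
S → hit
D → hit
U → miss, evict V, frames [D, M, S, U]
V → miss, evict D, frames [M, S, U, V]
U → hit
D → miss, evict M, frames [S, U, V, D]
U → hit
D → hit

{D, S, U, V}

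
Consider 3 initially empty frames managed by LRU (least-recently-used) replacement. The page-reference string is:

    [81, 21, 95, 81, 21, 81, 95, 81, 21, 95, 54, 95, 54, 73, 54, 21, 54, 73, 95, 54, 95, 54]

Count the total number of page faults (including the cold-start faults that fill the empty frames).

7

81: miss, frames (81)
21: miss, frames (81 21)
95: miss, frames (81 21 95)
81: hit
21: hit
81: hit
95: hit
81: hit
21: hit
95: hit
54: miss, evict 81, frames (21 95 54)
95: hit
54: hit
73: miss, evict 21, frames (95 54 73)
54: hit
21: miss, evict 95, frames (73 54 21)
54: hit
73: hit
95: miss, evict 21, frames (54 73 95)
54: hit
95: hit
54: hit
Page faults: 7.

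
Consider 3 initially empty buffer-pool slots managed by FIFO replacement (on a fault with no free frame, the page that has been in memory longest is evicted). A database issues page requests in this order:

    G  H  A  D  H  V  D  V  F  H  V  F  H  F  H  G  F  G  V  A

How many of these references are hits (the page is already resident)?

G → fault, frames {G}
H → fault, frames {G,H}
A → fault, frames {G,H,A}
D → fault, evict G, frames {H,A,D}
H → hit
V → fault, evict H, frames {A,D,V}
D → hit
V → hit
F → fault, evict A, frames {D,V,F}
H → fault, evict D, frames {V,F,H}
V → hit
F → hit
H → hit
F → hit
H → hit
G → fault, evict V, frames {F,H,G}
F → hit
G → hit
V → fault, evict F, frames {H,G,V}
A → fault, evict H, frames {G,V,A}
Hits: 10.

10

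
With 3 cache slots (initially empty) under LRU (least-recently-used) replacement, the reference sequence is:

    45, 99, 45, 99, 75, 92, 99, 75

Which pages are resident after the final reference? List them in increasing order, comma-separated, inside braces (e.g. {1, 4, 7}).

{75, 92, 99}

45 -> miss, frames {45}
99 -> miss, frames {45,99}
45 -> hit
99 -> hit
75 -> miss, frames {45,99,75}
92 -> miss, evict 45, frames {99,75,92}
99 -> hit
75 -> hit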